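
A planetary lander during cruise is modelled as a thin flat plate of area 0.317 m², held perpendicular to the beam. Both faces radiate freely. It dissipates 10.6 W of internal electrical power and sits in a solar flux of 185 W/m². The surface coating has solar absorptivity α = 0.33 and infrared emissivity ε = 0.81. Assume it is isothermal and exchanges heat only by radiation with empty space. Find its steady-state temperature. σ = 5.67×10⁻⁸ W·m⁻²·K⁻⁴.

At steady state, absorbed solar power + internal power = radiated power.
Absorbed: α·S·A_cross = 0.33·185·0.3170 = 19.35 W (cross-section A).
Total input = 19.35 + 10.6 = 29.95 W.
Radiated: εσ·A_surf·T⁴ with A_surf = 2A = 0.6340 m².
T⁴ = 29.95/(0.81·5.67×10⁻⁸·0.6340) = 1.029×10⁹ K⁴.

T ≈ 179 K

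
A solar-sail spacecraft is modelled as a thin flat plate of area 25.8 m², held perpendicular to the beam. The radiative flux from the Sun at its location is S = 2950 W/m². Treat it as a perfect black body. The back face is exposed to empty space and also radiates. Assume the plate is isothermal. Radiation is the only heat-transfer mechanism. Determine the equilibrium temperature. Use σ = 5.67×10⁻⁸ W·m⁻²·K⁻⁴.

T ≈ 402 K

At equilibrium, absorbed power = emitted power.
Absorbing cross-section = A = 25.80 m²; emitting surface = 2A = 51.60 m² (ratio 2).
S·A_cross = εσ·A_surf·T⁴  ⇒  T⁴ = S/(2σ).
T⁴ = 1.00·2950/(2·5.67×10⁻⁸) = 2.601×10¹⁰ K⁴.
T = (2.601×10¹⁰)^(1/4).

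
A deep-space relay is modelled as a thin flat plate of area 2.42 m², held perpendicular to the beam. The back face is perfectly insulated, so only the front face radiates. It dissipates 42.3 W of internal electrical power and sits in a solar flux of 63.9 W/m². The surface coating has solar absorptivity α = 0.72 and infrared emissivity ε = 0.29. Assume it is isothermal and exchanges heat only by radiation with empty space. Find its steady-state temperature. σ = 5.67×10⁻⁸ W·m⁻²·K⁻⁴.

At steady state, absorbed solar power + internal power = radiated power.
Absorbed: α·S·A_cross = 0.72·63.9·2.420 = 111.3 W (cross-section A).
Total input = 111.3 + 42.3 = 153.6 W.
Radiated: εσ·A_surf·T⁴ with A_surf = A = 2.420 m².
T⁴ = 153.6/(0.29·5.67×10⁻⁸·2.420) = 3.861×10⁹ K⁴.

T ≈ 249 K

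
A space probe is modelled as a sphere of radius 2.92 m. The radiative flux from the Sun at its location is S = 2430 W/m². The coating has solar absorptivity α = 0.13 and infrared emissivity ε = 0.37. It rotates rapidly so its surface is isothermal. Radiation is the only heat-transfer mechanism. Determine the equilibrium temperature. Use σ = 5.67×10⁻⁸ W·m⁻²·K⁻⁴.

T ≈ 248 K

At equilibrium, absorbed power = emitted power.
Absorbing cross-section = πr² = 26.79 m²; emitting surface = 4πr² = 107.1 m² (ratio 4).
αS·A_cross = εσ·A_surf·T⁴  ⇒  T⁴ = αS/(ε·4σ).
T⁴ = 0.130·2430/(0.37·4·5.67×10⁻⁸) = 3.764×10⁹ K⁴.
T = (3.764×10⁹)^(1/4).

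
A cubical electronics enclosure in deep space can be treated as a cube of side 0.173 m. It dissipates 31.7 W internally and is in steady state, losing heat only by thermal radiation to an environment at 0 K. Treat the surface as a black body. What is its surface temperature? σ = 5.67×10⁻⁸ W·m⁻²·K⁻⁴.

T ≈ 236 K

Steady state: internal power = radiated power, P = εσA T⁴.
Radiating area A = 6L² = 0.1796 m².
T⁴ = P/(εσA) = 31.7/(1.0·5.67×10⁻⁸·0.1796) = 3.113×10⁹ K⁴.
T = (3.113×10⁹)^(1/4).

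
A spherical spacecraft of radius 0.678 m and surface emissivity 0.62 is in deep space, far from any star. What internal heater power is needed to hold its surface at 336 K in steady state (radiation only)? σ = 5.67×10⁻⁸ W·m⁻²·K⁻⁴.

P = εσ·4πr²·T⁴.
4πr² = 5.777 m²; T⁴ = 1.275×10¹⁰ K⁴.
P = 0.62·5.67×10⁻⁸·5.777·1.275×10¹⁰.

P ≈ 2590 W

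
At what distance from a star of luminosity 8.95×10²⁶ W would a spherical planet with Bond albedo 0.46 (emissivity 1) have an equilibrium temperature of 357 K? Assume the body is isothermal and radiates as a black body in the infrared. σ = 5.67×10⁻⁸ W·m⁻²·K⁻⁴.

For an isothermal black-emitting sphere, (1−a)S·πr² = σ·4πr²·T⁴ ⇒ S = 4σT⁴/(1−a).
S = 4·5.67×10⁻⁸·(357)⁴/0.540 = 6822 W/m².
Flux falls as S = L/(4πd²), so d = √(L/(4πS)) = √(8.95×10²⁶/(4π·6822)).

d ≈ 1.02×10¹¹ m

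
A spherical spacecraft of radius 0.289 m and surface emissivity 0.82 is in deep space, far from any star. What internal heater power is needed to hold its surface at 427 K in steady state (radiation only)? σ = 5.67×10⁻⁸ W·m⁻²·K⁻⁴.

P ≈ 1620 W

P = εσ·4πr²·T⁴.
4πr² = 1.050 m²; T⁴ = 3.324×10¹⁰ K⁴.
P = 0.82·5.67×10⁻⁸·1.050·3.324×10¹⁰.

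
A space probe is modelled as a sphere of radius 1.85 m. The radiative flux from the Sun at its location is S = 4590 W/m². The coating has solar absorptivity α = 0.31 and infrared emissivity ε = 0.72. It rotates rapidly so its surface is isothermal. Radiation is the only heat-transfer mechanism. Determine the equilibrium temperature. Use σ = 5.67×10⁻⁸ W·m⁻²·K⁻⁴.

T ≈ 306 K

At equilibrium, absorbed power = emitted power.
Absorbing cross-section = πr² = 10.75 m²; emitting surface = 4πr² = 43.01 m² (ratio 4).
αS·A_cross = εσ·A_surf·T⁴  ⇒  T⁴ = αS/(ε·4σ).
T⁴ = 0.310·4590/(0.72·4·5.67×10⁻⁸) = 8.714×10⁹ K⁴.
T = (8.714×10⁹)^(1/4).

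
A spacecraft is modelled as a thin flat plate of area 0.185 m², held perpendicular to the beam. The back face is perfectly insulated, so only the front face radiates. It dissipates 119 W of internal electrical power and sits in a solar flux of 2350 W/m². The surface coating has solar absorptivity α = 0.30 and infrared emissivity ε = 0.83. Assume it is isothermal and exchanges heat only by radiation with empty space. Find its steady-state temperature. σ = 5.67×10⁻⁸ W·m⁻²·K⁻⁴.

At steady state, absorbed solar power + internal power = radiated power.
Absorbed: α·S·A_cross = 0.30·2350·0.1850 = 130.4 W (cross-section A).
Total input = 130.4 + 119 = 249.4 W.
Radiated: εσ·A_surf·T⁴ with A_surf = A = 0.1850 m².
T⁴ = 249.4/(0.83·5.67×10⁻⁸·0.1850) = 2.865×10¹⁰ K⁴.

T ≈ 411 K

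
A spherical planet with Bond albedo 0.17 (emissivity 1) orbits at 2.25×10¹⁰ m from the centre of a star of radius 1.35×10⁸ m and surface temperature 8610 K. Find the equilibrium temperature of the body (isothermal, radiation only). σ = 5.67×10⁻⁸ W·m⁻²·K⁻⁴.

T ≈ 450 K

The star's surface emits σT_*⁴; at distance d the flux is S = σT_*⁴(R_*/d)².
S = 5.67×10⁻⁸·(8610)⁴·(1.35×10⁸/2.25×10¹⁰)² = 11220 W/m².
For an isothermal sphere T⁴ = (1−a)S/(4σ) = 4.105×10¹⁰ K⁴.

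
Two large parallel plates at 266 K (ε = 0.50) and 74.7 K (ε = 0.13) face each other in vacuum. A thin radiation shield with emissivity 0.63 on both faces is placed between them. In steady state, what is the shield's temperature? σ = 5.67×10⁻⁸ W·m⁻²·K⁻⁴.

In steady state the net flux on the hot side equals that on the cold side.
σ(T₁⁴−T_s⁴)/D₁ = σ(T_s⁴−T₂⁴)/D₂, with D₁ = 1/ε₁+1/ε_s−1 = 2.587, D₂ = 1/ε_s+1/ε₂−1 = 8.280.
Solve for T_s⁴: T_s⁴ = (D₂·T₁⁴ + D₁·T₂⁴)/(D₁+D₂) = 3.822×10⁹ K⁴.

T_s ≈ 249 K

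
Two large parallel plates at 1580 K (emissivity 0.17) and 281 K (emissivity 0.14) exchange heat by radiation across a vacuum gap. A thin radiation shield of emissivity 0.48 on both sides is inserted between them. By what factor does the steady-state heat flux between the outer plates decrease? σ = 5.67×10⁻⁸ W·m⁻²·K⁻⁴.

Without shield: q₀ = σΔ(T⁴)/(1/ε₁+1/ε₂−1) with denominator 12.03.
With shield the two gaps are in series; the resistances add: (1/ε₁+1/ε_s−1)+(1/ε_s+1/ε₂−1) = 6.966+8.226 = 15.19.
Heat-flux ratio q₀/q = 15.19/12.03.

factor ≈ 1.26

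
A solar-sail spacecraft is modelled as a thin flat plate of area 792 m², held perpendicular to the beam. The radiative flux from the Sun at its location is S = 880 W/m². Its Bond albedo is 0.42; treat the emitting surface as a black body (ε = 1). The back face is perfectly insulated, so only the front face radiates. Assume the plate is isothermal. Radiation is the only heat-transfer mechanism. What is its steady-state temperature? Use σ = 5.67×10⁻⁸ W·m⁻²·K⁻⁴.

T ≈ 308 K

At equilibrium, absorbed power = emitted power.
Absorbing cross-section = A = 792.0 m²; emitting surface = A = 792.0 m² (ratio 1).
(1−a)S·A_cross = εσ·A_surf·T⁴  ⇒  T⁴ = (1−a)S/(1σ).
T⁴ = 0.580·880/(1·5.67×10⁻⁸) = 9.002×10⁹ K⁴.
T = (9.002×10⁹)^(1/4).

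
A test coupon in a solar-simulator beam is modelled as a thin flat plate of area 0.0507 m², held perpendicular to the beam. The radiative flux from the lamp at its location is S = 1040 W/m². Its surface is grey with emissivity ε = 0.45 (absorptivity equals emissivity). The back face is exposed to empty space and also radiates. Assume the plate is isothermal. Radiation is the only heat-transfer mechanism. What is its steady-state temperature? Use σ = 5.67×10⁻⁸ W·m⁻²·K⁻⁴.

At equilibrium, absorbed power = emitted power.
Absorbing cross-section = A = 0.05070 m²; emitting surface = 2A = 0.1014 m² (ratio 2).
εS·A_cross = εσ·A_surf·T⁴  ⇒  T⁴ = S/(2σ)   (ε cancels).
T⁴ = 1040/(2·5.67×10⁻⁸) = 9.171×10⁹ K⁴.
T = (9.171×10⁹)^(1/4).

T ≈ 309 K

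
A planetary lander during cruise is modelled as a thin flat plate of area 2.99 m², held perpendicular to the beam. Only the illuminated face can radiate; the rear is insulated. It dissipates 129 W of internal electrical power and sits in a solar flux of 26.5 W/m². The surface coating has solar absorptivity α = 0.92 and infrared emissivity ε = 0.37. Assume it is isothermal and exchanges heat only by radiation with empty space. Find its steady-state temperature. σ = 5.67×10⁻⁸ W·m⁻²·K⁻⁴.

T ≈ 238 K

At steady state, absorbed solar power + internal power = radiated power.
Absorbed: α·S·A_cross = 0.92·26.5·2.990 = 72.90 W (cross-section A).
Total input = 72.90 + 129 = 201.9 W.
Radiated: εσ·A_surf·T⁴ with A_surf = A = 2.990 m².
T⁴ = 201.9/(0.37·5.67×10⁻⁸·2.990) = 3.219×10⁹ K⁴.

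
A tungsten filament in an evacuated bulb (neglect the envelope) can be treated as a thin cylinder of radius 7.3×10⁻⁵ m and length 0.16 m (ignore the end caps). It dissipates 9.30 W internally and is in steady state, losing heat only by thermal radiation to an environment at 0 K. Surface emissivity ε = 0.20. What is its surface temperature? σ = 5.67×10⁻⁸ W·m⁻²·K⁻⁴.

Steady state: internal power = radiated power, P = εσA T⁴.
Radiating area A = 2πrL = 7.339×10⁻⁵ m².
T⁴ = P/(εσA) = 9.30/(0.20·5.67×10⁻⁸·7.339×10⁻⁵) = 1.117×10¹³ K⁴.
T = (1.117×10¹³)^(1/4).

T ≈ 1830 K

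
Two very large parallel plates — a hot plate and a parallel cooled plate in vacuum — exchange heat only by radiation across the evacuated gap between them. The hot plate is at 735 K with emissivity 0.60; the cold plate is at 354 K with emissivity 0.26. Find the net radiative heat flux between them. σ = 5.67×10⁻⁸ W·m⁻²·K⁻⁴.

For two infinite grey parallel plates, q = σ(T₁⁴ − T₂⁴)/(1/ε₁ + 1/ε₂ − 1).
T₁⁴ − T₂⁴ = 2.918×10¹¹ − 1.570×10¹⁰ = 2.761×10¹¹ K⁴.
1/ε₁ + 1/ε₂ − 1 = 1.667 + 3.846 − 1 = 4.513.
q = 5.67×10⁻⁸ × 2.761×10¹¹ / 4.513.

q ≈ 3470 W/m²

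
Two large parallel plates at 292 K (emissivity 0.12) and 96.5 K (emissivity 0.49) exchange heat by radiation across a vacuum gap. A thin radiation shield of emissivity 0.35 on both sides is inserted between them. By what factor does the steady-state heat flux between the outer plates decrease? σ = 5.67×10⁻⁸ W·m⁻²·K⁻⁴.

factor ≈ 1.50

Without shield: q₀ = σΔ(T⁴)/(1/ε₁+1/ε₂−1) with denominator 9.374.
With shield the two gaps are in series; the resistances add: (1/ε₁+1/ε_s−1)+(1/ε_s+1/ε₂−1) = 10.19+3.898 = 14.09.
Heat-flux ratio q₀/q = 14.09/9.374.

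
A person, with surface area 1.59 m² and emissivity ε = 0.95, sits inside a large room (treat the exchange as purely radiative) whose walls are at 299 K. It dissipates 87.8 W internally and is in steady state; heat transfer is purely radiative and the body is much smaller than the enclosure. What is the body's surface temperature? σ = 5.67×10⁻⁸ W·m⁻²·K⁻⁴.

T ≈ 308 K

For a small grey body in a large enclosure, net radiated power = εσA(T⁴ − T_w⁴).
Steady state: P = εσA(T⁴ − T_w⁴) with A = 1.59 m².
T⁴ = P/(εσA) + T_w⁴ = 87.8/(0.95·5.67×10⁻⁸·1.590) + (299)⁴
    = 1.025×10⁹ + 7.993×10⁹ = 9.018×10⁹ K⁴.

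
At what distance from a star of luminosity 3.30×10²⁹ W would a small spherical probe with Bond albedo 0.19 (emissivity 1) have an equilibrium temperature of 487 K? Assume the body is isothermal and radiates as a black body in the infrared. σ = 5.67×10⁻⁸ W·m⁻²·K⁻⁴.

d ≈ 1.29×10¹² m

For an isothermal black-emitting sphere, (1−a)S·πr² = σ·4πr²·T⁴ ⇒ S = 4σT⁴/(1−a).
S = 4·5.67×10⁻⁸·(487)⁴/0.810 = 15750 W/m².
Flux falls as S = L/(4πd²), so d = √(L/(4πS)) = √(3.30×10²⁹/(4π·15750)).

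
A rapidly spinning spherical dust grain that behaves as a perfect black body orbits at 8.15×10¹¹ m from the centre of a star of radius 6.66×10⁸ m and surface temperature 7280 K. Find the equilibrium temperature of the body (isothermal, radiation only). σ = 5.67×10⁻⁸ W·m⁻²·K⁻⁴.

T ≈ 147 K

The star's surface emits σT_*⁴; at distance d the flux is S = σT_*⁴(R_*/d)².
S = 5.67×10⁻⁸·(7280)⁴·(6.66×10⁸/8.15×10¹¹)² = 106.4 W/m².
For an isothermal sphere T⁴ = (1−a)S/(4σ) = 4.689×10⁸ K⁴.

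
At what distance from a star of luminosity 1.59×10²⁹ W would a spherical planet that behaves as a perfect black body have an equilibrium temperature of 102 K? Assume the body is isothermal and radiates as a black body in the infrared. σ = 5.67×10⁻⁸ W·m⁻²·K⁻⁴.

For an isothermal black-emitting sphere, (1−a)S·πr² = σ·4πr²·T⁴ ⇒ S = 4σT⁴/(1−a).
S = 4·5.67×10⁻⁸·(102)⁴/1.00 = 24.55 W/m².
Flux falls as S = L/(4πd²), so d = √(L/(4πS)) = √(1.59×10²⁹/(4π·24.55)).

d ≈ 2.27×10¹³ m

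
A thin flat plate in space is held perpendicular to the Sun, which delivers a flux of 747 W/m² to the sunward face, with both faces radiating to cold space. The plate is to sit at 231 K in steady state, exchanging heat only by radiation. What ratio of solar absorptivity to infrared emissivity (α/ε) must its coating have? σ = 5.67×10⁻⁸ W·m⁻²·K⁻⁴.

Balance: αS·A = εσ·2A·T⁴ ⇒ α/ε = 2σT⁴/S.
α/ε = 2·5.67×10⁻⁸·(231)⁴/747 = 2·5.67×10⁻⁸·2.847×10⁹/747.

α/ε ≈ 0.432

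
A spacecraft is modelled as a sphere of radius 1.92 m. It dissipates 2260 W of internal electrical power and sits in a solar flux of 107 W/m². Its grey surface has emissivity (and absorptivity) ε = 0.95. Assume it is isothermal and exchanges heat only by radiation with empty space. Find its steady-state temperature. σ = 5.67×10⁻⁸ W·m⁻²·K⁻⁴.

At steady state, absorbed solar power + internal power = radiated power.
Absorbed: α·S·A_cross = 0.95·107·11.58 = 1177 W (cross-section πr²).
Total input = 1177 + 2260 = 3437 W.
Radiated: εσ·A_surf·T⁴ with A_surf = 4πr² = 46.32 m².
T⁴ = 3437/(0.95·5.67×10⁻⁸·46.32) = 1.377×10⁹ K⁴.

T ≈ 193 K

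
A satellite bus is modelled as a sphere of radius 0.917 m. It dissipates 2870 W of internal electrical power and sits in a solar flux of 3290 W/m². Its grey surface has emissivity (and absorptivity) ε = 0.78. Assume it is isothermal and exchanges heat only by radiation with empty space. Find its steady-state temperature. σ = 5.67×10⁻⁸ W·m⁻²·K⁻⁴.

At steady state, absorbed solar power + internal power = radiated power.
Absorbed: α·S·A_cross = 0.78·3290·2.642 = 6779 W (cross-section πr²).
Total input = 6779 + 2870 = 9649 W.
Radiated: εσ·A_surf·T⁴ with A_surf = 4πr² = 10.57 m².
T⁴ = 9649/(0.78·5.67×10⁻⁸·10.57) = 2.065×10¹⁰ K⁴.

T ≈ 379 K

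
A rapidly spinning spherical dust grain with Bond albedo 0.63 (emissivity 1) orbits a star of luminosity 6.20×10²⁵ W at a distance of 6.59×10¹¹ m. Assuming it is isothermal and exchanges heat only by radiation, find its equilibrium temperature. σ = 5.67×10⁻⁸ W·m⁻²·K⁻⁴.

T ≈ 65.6 K

First find the stellar flux at distance d: S = L/(4πd²) = 6.20×10²⁵/(4π·(6.59×10¹¹)²) = 11.36 W/m².
For an isothermal sphere, absorbed (1−a)S·πr² = emitted σ·4πr²·T⁴, so T⁴ = (1−a)S/(4σ).
T⁴ = 0.370·11.36/(4·5.67×10⁻⁸) = 1.853×10⁷ K⁴.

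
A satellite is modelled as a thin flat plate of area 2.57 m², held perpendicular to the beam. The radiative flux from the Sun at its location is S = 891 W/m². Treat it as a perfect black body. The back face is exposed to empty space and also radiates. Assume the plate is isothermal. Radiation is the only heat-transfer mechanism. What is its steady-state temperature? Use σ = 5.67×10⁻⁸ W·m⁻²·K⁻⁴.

T ≈ 298 K

At equilibrium, absorbed power = emitted power.
Absorbing cross-section = A = 2.570 m²; emitting surface = 2A = 5.140 m² (ratio 2).
S·A_cross = εσ·A_surf·T⁴  ⇒  T⁴ = S/(2σ).
T⁴ = 1.00·891/(2·5.67×10⁻⁸) = 7.857×10⁹ K⁴.
T = (7.857×10⁹)^(1/4).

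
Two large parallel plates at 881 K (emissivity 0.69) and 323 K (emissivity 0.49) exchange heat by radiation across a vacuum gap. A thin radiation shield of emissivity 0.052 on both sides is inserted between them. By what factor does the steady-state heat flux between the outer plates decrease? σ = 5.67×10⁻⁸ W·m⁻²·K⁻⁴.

Without shield: q₀ = σΔ(T⁴)/(1/ε₁+1/ε₂−1) with denominator 2.490.
With shield the two gaps are in series; the resistances add: (1/ε₁+1/ε_s−1)+(1/ε_s+1/ε₂−1) = 19.68+20.27 = 39.95.
Heat-flux ratio q₀/q = 39.95/2.490.

factor ≈ 16.0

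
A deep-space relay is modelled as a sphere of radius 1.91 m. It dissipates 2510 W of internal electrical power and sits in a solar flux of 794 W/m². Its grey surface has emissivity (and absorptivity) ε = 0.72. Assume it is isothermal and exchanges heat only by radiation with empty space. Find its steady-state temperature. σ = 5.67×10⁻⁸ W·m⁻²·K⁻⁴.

T ≈ 264 K

At steady state, absorbed solar power + internal power = radiated power.
Absorbed: α·S·A_cross = 0.72·794·11.46 = 6552 W (cross-section πr²).
Total input = 6552 + 2510 = 9062 W.
Radiated: εσ·A_surf·T⁴ with A_surf = 4πr² = 45.84 m².
T⁴ = 9062/(0.72·5.67×10⁻⁸·45.84) = 4.842×10⁹ K⁴.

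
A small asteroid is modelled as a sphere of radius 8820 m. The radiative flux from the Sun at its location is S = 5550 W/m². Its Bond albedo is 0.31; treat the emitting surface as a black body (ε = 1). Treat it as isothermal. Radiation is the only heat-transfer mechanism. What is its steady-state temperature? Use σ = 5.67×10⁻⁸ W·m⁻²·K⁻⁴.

T ≈ 360 K

At equilibrium, absorbed power = emitted power.
Absorbing cross-section = πr² = 2.444×10⁸ m²; emitting surface = 4πr² = 9.776×10⁸ m² (ratio 4).
(1−a)S·A_cross = εσ·A_surf·T⁴  ⇒  T⁴ = (1−a)S/(4σ).
T⁴ = 0.690·5550/(4·5.67×10⁻⁸) = 1.688×10¹⁰ K⁴.
T = (1.688×10¹⁰)^(1/4).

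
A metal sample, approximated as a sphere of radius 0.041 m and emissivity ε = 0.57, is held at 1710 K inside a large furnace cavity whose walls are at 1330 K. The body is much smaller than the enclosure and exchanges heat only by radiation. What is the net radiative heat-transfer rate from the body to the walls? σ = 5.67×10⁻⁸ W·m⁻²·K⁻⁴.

For a small grey body in a large enclosure: P_net = εσA(T_body⁴ − T_wall⁴).
A = 4πr² = 0.02112 m²; T_body⁴ − T_wall⁴ = 8.550×10¹² − 3.129×10¹² = 5.421×10¹² K⁴.
|P_net| = 0.57·5.67×10⁻⁸·0.02112·5.421×10¹².

P_net ≈ 3700 W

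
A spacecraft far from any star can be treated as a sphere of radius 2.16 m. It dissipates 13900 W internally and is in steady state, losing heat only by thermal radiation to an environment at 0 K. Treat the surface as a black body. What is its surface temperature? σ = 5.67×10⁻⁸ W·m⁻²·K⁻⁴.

T ≈ 254 K

Steady state: internal power = radiated power, P = εσA T⁴.
Radiating area A = 4πr² = 58.63 m².
T⁴ = P/(εσA) = 13900/(1.0·5.67×10⁻⁸·58.63) = 4.181×10⁹ K⁴.
T = (4.181×10⁹)^(1/4).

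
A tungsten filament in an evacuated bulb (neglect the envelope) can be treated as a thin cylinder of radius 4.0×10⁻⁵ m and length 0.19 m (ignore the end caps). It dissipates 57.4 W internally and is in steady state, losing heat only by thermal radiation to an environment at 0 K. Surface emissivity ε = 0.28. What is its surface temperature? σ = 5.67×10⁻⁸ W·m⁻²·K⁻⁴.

T ≈ 2950 K

Steady state: internal power = radiated power, P = εσA T⁴.
Radiating area A = 2πrL = 4.775×10⁻⁵ m².
T⁴ = P/(εσA) = 57.4/(0.28·5.67×10⁻⁸·4.775×10⁻⁵) = 7.571×10¹³ K⁴.
T = (7.571×10¹³)^(1/4).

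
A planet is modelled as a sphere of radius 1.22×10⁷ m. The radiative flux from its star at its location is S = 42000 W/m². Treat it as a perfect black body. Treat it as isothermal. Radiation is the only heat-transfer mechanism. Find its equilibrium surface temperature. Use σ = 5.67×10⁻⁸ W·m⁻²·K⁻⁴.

T ≈ 656 K

At equilibrium, absorbed power = emitted power.
Absorbing cross-section = πr² = 4.676×10¹⁴ m²; emitting surface = 4πr² = 1.870×10¹⁵ m² (ratio 4).
S·A_cross = εσ·A_surf·T⁴  ⇒  T⁴ = S/(4σ).
T⁴ = 1.00·42000/(4·5.67×10⁻⁸) = 1.852×10¹¹ K⁴.
T = (1.852×10¹¹)^(1/4).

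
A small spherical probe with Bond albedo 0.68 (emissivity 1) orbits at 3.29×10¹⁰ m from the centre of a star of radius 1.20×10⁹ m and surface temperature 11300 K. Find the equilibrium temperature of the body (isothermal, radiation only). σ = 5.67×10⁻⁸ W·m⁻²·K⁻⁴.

T ≈ 1150 K

The star's surface emits σT_*⁴; at distance d the flux is S = σT_*⁴(R_*/d)².
S = 5.67×10⁻⁸·(11300)⁴·(1.20×10⁹/3.29×10¹⁰)² = 1.230×10⁶ W/m².
For an isothermal sphere T⁴ = (1−a)S/(4σ) = 1.735×10¹² K⁴.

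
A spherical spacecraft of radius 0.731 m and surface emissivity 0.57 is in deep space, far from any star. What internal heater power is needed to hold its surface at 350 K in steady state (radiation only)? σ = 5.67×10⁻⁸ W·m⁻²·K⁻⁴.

P = εσ·4πr²·T⁴.
4πr² = 6.715 m²; T⁴ = 1.501×10¹⁰ K⁴.
P = 0.57·5.67×10⁻⁸·6.715·1.501×10¹⁰.

P ≈ 3260 W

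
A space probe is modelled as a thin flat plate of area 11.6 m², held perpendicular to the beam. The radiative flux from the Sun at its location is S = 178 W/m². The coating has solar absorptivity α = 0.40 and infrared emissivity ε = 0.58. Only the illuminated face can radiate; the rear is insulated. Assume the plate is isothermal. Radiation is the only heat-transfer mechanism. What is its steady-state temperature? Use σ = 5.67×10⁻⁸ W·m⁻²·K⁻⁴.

At equilibrium, absorbed power = emitted power.
Absorbing cross-section = A = 11.60 m²; emitting surface = A = 11.60 m² (ratio 1).
αS·A_cross = εσ·A_surf·T⁴  ⇒  T⁴ = αS/(ε·1σ).
T⁴ = 0.400·178/(0.58·1·5.67×10⁻⁸) = 2.165×10⁹ K⁴.
T = (2.165×10⁹)^(1/4).

T ≈ 216 K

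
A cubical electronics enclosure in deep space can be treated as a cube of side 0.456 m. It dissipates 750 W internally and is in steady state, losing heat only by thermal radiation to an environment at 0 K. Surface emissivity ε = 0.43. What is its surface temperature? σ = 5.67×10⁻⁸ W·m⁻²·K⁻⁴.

T ≈ 396 K

Steady state: internal power = radiated power, P = εσA T⁴.
Radiating area A = 6L² = 1.248 m².
T⁴ = P/(εσA) = 750/(0.43·5.67×10⁻⁸·1.248) = 2.466×10¹⁰ K⁴.
T = (2.466×10¹⁰)^(1/4).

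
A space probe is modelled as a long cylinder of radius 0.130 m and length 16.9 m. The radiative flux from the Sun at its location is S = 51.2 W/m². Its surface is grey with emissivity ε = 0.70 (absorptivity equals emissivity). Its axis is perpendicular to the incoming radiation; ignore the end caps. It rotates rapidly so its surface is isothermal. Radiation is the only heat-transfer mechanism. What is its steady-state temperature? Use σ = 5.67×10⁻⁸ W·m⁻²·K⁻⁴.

At equilibrium, absorbed power = emitted power.
Absorbing cross-section = 2rL = 4.394 m²; emitting surface = 2πrL = 13.80 m² (ratio π).
εS·A_cross = εσ·A_surf·T⁴  ⇒  T⁴ = S/(πσ)   (ε cancels).
T⁴ = 51.2/(π·5.67×10⁻⁸) = 2.874×10⁸ K⁴.
T = (2.874×10⁸)^(1/4).

T ≈ 130 K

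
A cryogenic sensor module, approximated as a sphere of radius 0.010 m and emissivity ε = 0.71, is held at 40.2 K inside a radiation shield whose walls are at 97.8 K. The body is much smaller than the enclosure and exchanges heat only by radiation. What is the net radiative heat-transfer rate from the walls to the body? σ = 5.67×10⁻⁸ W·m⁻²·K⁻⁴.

P_net ≈ 0.00450 W

For a small grey body in a large enclosure: P_net = εσA(T_body⁴ − T_wall⁴).
A = 4πr² = 0.001257 m²; T_body⁴ − T_wall⁴ = 2.612×10⁶ − 9.149×10⁷ = -8.887×10⁷ K⁴.
|P_net| = 0.71·5.67×10⁻⁸·0.001257·8.887×10⁷.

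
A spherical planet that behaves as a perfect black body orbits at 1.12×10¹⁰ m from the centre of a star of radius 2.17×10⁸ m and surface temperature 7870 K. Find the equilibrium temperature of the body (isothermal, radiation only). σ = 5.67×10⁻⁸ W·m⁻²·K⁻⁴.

The star's surface emits σT_*⁴; at distance d the flux is S = σT_*⁴(R_*/d)².
S = 5.67×10⁻⁸·(7870)⁴·(2.17×10⁸/1.12×10¹⁰)² = 81650 W/m².
For an isothermal sphere T⁴ = (1−a)S/(4σ) = 3.600×10¹¹ K⁴.

T ≈ 775 K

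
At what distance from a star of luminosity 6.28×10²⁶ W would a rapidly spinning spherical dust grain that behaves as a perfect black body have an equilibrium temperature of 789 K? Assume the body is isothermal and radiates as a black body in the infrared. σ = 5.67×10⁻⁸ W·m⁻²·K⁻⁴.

For an isothermal black-emitting sphere, (1−a)S·πr² = σ·4πr²·T⁴ ⇒ S = 4σT⁴/(1−a).
S = 4·5.67×10⁻⁸·(789)⁴/1.00 = 87890 W/m².
Flux falls as S = L/(4πd²), so d = √(L/(4πS)) = √(6.28×10²⁶/(4π·87890)).

d ≈ 2.38×10¹⁰ m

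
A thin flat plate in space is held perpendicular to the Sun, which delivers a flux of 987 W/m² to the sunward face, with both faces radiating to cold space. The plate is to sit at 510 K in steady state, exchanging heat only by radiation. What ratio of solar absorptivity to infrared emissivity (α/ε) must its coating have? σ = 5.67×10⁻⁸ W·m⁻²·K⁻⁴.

Balance: αS·A = εσ·2A·T⁴ ⇒ α/ε = 2σT⁴/S.
α/ε = 2·5.67×10⁻⁸·(510)⁴/987 = 2·5.67×10⁻⁸·6.765×10¹⁰/987.

α/ε ≈ 7.77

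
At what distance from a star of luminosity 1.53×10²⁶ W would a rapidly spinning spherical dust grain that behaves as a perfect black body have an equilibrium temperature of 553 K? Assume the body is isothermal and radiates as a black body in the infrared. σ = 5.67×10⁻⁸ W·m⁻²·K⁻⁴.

d ≈ 2.40×10¹⁰ m

For an isothermal black-emitting sphere, (1−a)S·πr² = σ·4πr²·T⁴ ⇒ S = 4σT⁴/(1−a).
S = 4·5.67×10⁻⁸·(553)⁴/1.00 = 21210 W/m².
Flux falls as S = L/(4πd²), so d = √(L/(4πS)) = √(1.53×10²⁶/(4π·21210)).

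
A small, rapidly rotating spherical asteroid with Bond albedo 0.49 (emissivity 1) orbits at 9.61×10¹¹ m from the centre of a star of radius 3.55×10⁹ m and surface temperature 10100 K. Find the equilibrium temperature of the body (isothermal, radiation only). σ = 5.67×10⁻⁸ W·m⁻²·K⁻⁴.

The star's surface emits σT_*⁴; at distance d the flux is S = σT_*⁴(R_*/d)².
S = 5.67×10⁻⁸·(10100)⁴·(3.55×10⁹/9.61×10¹¹)² = 8052 W/m².
For an isothermal sphere T⁴ = (1−a)S/(4σ) = 1.811×10¹⁰ K⁴.

T ≈ 367 K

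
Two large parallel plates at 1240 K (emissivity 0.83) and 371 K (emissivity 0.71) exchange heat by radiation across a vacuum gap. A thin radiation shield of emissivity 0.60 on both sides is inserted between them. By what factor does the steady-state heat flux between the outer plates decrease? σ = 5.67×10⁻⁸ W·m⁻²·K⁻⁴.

Without shield: q₀ = σΔ(T⁴)/(1/ε₁+1/ε₂−1) with denominator 1.613.
With shield the two gaps are in series; the resistances add: (1/ε₁+1/ε_s−1)+(1/ε_s+1/ε₂−1) = 1.871+2.075 = 3.947.
Heat-flux ratio q₀/q = 3.947/1.613.

factor ≈ 2.45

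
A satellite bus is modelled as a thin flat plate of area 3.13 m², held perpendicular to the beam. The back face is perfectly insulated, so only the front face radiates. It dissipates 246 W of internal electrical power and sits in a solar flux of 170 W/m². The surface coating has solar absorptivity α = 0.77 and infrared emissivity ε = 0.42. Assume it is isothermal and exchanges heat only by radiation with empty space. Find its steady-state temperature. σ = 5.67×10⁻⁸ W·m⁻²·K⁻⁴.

At steady state, absorbed solar power + internal power = radiated power.
Absorbed: α·S·A_cross = 0.77·170·3.130 = 409.7 W (cross-section A).
Total input = 409.7 + 246 = 655.7 W.
Radiated: εσ·A_surf·T⁴ with A_surf = A = 3.130 m².
T⁴ = 655.7/(0.42·5.67×10⁻⁸·3.130) = 8.797×10⁹ K⁴.

T ≈ 306 K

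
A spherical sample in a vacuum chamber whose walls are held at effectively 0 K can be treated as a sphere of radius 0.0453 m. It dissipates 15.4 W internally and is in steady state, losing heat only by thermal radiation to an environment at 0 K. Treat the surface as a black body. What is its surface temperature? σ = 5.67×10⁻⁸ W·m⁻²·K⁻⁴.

T ≈ 320 K

Steady state: internal power = radiated power, P = εσA T⁴.
Radiating area A = 4πr² = 0.02579 m².
T⁴ = P/(εσA) = 15.4/(1.0·5.67×10⁻⁸·0.02579) = 1.053×10¹⁰ K⁴.
T = (1.053×10¹⁰)^(1/4).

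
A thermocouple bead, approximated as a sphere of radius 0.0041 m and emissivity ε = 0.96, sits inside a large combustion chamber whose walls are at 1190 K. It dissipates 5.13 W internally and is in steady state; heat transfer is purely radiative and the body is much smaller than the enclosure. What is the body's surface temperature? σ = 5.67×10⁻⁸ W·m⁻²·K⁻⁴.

For a small grey body in a large enclosure, net radiated power = εσA(T⁴ − T_w⁴).
Steady state: P = εσA(T⁴ − T_w⁴) with A = 4πr² = 2.112×10⁻⁴ m².
T⁴ = P/(εσA) + T_w⁴ = 5.13/(0.96·5.67×10⁻⁸·2.112×10⁻⁴) + (1190)⁴
    = 4.462×10¹¹ + 2.005×10¹² = 2.451×10¹² K⁴.

T ≈ 1250 K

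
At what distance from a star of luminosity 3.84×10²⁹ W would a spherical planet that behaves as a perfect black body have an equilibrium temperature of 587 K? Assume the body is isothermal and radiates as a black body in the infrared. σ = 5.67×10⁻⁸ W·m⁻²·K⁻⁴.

d ≈ 1.07×10¹² m

For an isothermal black-emitting sphere, (1−a)S·πr² = σ·4πr²·T⁴ ⇒ S = 4σT⁴/(1−a).
S = 4·5.67×10⁻⁸·(587)⁴/1.00 = 26930 W/m².
Flux falls as S = L/(4πd²), so d = √(L/(4πS)) = √(3.84×10²⁹/(4π·26930)).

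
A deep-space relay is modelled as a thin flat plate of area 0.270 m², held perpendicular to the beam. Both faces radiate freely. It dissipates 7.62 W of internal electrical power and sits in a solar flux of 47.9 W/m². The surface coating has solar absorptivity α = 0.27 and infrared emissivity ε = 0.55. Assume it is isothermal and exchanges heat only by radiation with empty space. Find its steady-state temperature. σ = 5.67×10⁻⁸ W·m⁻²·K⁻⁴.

At steady state, absorbed solar power + internal power = radiated power.
Absorbed: α·S·A_cross = 0.27·47.9·0.2700 = 3.492 W (cross-section A).
Total input = 3.492 + 7.62 = 11.11 W.
Radiated: εσ·A_surf·T⁴ with A_surf = 2A = 0.5400 m².
T⁴ = 11.11/(0.55·5.67×10⁻⁸·0.5400) = 6.599×10⁸ K⁴.

T ≈ 160 K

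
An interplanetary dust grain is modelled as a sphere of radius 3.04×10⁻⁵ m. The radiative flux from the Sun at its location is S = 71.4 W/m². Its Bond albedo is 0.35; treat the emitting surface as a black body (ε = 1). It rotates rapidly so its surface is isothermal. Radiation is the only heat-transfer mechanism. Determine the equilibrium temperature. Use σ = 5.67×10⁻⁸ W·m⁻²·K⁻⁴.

At equilibrium, absorbed power = emitted power.
Absorbing cross-section = πr² = 2.903×10⁻⁹ m²; emitting surface = 4πr² = 1.161×10⁻⁸ m² (ratio 4).
(1−a)S·A_cross = εσ·A_surf·T⁴  ⇒  T⁴ = (1−a)S/(4σ).
T⁴ = 0.650·71.4/(4·5.67×10⁻⁸) = 2.046×10⁸ K⁴.
T = (2.046×10⁸)^(1/4).

T ≈ 120 K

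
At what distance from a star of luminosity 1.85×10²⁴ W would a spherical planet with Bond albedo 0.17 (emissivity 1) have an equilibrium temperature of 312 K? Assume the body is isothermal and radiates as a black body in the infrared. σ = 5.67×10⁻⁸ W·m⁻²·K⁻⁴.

For an isothermal black-emitting sphere, (1−a)S·πr² = σ·4πr²·T⁴ ⇒ S = 4σT⁴/(1−a).
S = 4·5.67×10⁻⁸·(312)⁴/0.830 = 2589 W/m².
Flux falls as S = L/(4πd²), so d = √(L/(4πS)) = √(1.85×10²⁴/(4π·2589)).

d ≈ 7.54×10⁹ m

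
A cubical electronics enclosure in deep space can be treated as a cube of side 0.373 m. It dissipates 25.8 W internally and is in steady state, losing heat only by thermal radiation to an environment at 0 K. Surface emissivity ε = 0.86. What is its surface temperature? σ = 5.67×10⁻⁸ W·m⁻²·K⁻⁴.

T ≈ 159 K

Steady state: internal power = radiated power, P = εσA T⁴.
Radiating area A = 6L² = 0.8348 m².
T⁴ = P/(εσA) = 25.8/(0.86·5.67×10⁻⁸·0.8348) = 6.338×10⁸ K⁴.
T = (6.338×10⁸)^(1/4).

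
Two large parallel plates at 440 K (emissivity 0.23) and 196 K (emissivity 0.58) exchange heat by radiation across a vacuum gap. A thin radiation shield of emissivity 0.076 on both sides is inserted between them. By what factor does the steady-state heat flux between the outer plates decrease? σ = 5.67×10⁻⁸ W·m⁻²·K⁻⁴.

factor ≈ 5.99

Without shield: q₀ = σΔ(T⁴)/(1/ε₁+1/ε₂−1) with denominator 5.072.
With shield the two gaps are in series; the resistances add: (1/ε₁+1/ε_s−1)+(1/ε_s+1/ε₂−1) = 16.51+13.88 = 30.39.
Heat-flux ratio q₀/q = 30.39/5.072.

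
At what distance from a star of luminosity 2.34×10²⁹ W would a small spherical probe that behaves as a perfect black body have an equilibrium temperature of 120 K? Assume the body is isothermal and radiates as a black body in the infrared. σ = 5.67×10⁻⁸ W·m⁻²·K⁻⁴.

d ≈ 1.99×10¹³ m

For an isothermal black-emitting sphere, (1−a)S·πr² = σ·4πr²·T⁴ ⇒ S = 4σT⁴/(1−a).
S = 4·5.67×10⁻⁸·(120)⁴/1.00 = 47.03 W/m².
Flux falls as S = L/(4πd²), so d = √(L/(4πS)) = √(2.34×10²⁹/(4π·47.03)).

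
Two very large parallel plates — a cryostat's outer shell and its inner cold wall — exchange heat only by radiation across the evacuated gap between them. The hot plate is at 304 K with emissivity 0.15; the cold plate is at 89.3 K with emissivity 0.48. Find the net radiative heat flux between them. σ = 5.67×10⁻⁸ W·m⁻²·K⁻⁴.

q ≈ 62.0 W/m²

For two infinite grey parallel plates, q = σ(T₁⁴ − T₂⁴)/(1/ε₁ + 1/ε₂ − 1).
T₁⁴ − T₂⁴ = 8.541×10⁹ − 6.359×10⁷ = 8.477×10⁹ K⁴.
1/ε₁ + 1/ε₂ − 1 = 6.667 + 2.083 − 1 = 7.750.
q = 5.67×10⁻⁸ × 8.477×10⁹ / 7.750.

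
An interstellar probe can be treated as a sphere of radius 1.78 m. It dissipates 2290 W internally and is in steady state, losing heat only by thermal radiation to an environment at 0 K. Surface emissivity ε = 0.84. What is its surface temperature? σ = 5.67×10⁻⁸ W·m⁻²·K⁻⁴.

T ≈ 186 K

Steady state: internal power = radiated power, P = εσA T⁴.
Radiating area A = 4πr² = 39.82 m².
T⁴ = P/(εσA) = 2290/(0.84·5.67×10⁻⁸·39.82) = 1.208×10⁹ K⁴.
T = (1.208×10⁹)^(1/4).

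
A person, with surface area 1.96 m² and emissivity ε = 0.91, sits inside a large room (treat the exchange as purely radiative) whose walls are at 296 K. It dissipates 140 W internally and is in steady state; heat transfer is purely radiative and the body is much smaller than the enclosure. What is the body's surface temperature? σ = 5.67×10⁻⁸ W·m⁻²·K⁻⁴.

T ≈ 309 K

For a small grey body in a large enclosure, net radiated power = εσA(T⁴ − T_w⁴).
Steady state: P = εσA(T⁴ − T_w⁴) with A = 1.96 m².
T⁴ = P/(εσA) + T_w⁴ = 140/(0.91·5.67×10⁻⁸·1.960) + (296)⁴
    = 1.384×10⁹ + 7.677×10⁹ = 9.061×10⁹ K⁴.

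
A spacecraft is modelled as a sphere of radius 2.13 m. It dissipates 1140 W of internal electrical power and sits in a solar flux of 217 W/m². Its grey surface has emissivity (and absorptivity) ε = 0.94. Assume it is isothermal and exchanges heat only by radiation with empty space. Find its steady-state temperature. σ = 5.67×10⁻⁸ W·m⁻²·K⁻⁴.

At steady state, absorbed solar power + internal power = radiated power.
Absorbed: α·S·A_cross = 0.94·217·14.25 = 2907 W (cross-section πr²).
Total input = 2907 + 1140 = 4047 W.
Radiated: εσ·A_surf·T⁴ with A_surf = 4πr² = 57.01 m².
T⁴ = 4047/(0.94·5.67×10⁻⁸·57.01) = 1.332×10⁹ K⁴.

T ≈ 191 K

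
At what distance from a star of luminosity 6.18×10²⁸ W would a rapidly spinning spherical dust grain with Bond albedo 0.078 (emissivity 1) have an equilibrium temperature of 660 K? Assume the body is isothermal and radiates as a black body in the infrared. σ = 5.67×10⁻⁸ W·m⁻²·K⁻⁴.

d ≈ 3.25×10¹¹ m

For an isothermal black-emitting sphere, (1−a)S·πr² = σ·4πr²·T⁴ ⇒ S = 4σT⁴/(1−a).
S = 4·5.67×10⁻⁸·(660)⁴/0.922 = 46680 W/m².
Flux falls as S = L/(4πd²), so d = √(L/(4πS)) = √(6.18×10²⁸/(4π·46680)).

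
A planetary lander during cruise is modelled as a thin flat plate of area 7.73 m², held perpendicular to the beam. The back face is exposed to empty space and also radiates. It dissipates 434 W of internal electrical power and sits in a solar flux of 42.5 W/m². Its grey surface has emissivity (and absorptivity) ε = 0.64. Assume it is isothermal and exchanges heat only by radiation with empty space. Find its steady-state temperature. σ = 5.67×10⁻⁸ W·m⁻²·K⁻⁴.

At steady state, absorbed solar power + internal power = radiated power.
Absorbed: α·S·A_cross = 0.64·42.5·7.730 = 210.3 W (cross-section A).
Total input = 210.3 + 434 = 644.3 W.
Radiated: εσ·A_surf·T⁴ with A_surf = 2A = 15.46 m².
T⁴ = 644.3/(0.64·5.67×10⁻⁸·15.46) = 1.148×10⁹ K⁴.

T ≈ 184 K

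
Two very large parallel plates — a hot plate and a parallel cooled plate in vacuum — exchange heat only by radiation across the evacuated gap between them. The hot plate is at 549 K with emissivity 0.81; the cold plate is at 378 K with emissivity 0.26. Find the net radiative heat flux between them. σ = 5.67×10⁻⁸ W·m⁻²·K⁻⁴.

q ≈ 979 W/m²

For two infinite grey parallel plates, q = σ(T₁⁴ − T₂⁴)/(1/ε₁ + 1/ε₂ − 1).
T₁⁴ − T₂⁴ = 9.084×10¹⁰ − 2.042×10¹⁰ = 7.043×10¹⁰ K⁴.
1/ε₁ + 1/ε₂ − 1 = 1.235 + 3.846 − 1 = 4.081.
q = 5.67×10⁻⁸ × 7.043×10¹⁰ / 4.081.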